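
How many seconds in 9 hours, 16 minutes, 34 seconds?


Hours: 9 × 3600 = 32400
Minutes: 16 × 60 = 960
Seconds: 34
Total = 32400 + 960 + 34 = 33394

33394 seconds


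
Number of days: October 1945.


Month: October (month 10)
October has 31 days

31 days


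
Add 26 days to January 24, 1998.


February 19, 1998

Start: January 24, 1998
Add 26 days
January 24 → February 1: 31 - 24 + 1 = 8 days (26 - 8 = 18 left)
February 1 + 18 = February 19, 1998


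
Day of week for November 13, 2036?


Zeller's congruence:
q=13, m=11, k=36, j=20
h = (13 + ⌊13×12/5⌋ + 36 + ⌊36/4⌋ + ⌊20/4⌋ - 2×20) mod 7
= (13 + 31 + 36 + 9 + 5 - 40) mod 7
= 54 mod 7 = 5
h=5 → Thursday

Thursday


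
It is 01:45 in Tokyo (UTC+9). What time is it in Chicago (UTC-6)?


Time difference = UTC-6 - UTC+9 = -15 hours
New hour = (1 -15) mod 24
= -14 mod 24 = 10
Minutes unchanged → 10:45; -14 < 0 → previous day

10:45 (previous day)


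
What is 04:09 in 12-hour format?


Hour: 4
4 < 12 → AM

4:09 AM


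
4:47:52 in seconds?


Hours: 4 × 3600 = 14400
Minutes: 47 × 60 = 2820
Seconds: 52
Total = 14400 + 2820 + 52 = 17272

17272 seconds


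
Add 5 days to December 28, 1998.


January 2, 1999

Start: December 28, 1998
Add 5 days
December 28 → January 1: 31 - 28 + 1 = 4 days (5 - 4 = 1 left)
January 1 + 1 = January 2, 1999


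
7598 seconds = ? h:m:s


Hours: 7598 ÷ 3600 = 2 remainder 398
Minutes: 398 ÷ 60 = 6 remainder 38
Seconds: 38

2h 6m 38s


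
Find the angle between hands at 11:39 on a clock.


Hour hand = 11×30 + 39×0.5 = 349.5°
Minute hand = 39×6 = 234°
Difference = |349.5 - 234| = 115.5°

115.5°


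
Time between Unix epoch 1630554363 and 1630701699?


Difference = 1630701699 - 1630554363 = 147336 seconds
In hours: 147336 / 3600 ≈ 40.9
In days: 147336 / 86400 ≈ 1.71

147336 seconds (40.9 hours / 1.71 days)


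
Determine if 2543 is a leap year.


Rules: divisible by 4 AND (not by 100 OR by 400)
2543 ÷ 4 = 635 remainder 3 → not divisible by 4
Not divisible by 4 → not a leap year

No


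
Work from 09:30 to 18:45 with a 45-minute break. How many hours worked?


8h 30m (510 minutes)

Total time = (18×60+45) - (9×60+30)
= 1125 - 570 = 555 min
Minus break: 555 - 45 = 510 min
= 8h 30m


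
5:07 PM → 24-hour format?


17:07

Input: 5:07 PM
PM: 5 + 12 = 17


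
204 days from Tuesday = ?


Wednesday

Start: Tuesday (index 1)
(1 + 204) mod 7
= 205 mod 7
= 2
Index 2 → Wednesday


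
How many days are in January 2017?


Month: January (month 1)
January has 31 days

31 days


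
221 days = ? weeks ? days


31 weeks 4 days

Weeks: 221 ÷ 7 = 31 remainder 4


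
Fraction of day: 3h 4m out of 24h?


Total minutes: 3×60 + 4 = 184
Day = 24×60 = 1440 minutes
Fraction = 184/1440 ≈ 0.1278
As a percentage: 184/1440 × 100 ≈ 12.78%

0.1278 (12.78%)


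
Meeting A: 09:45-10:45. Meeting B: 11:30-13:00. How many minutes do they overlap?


Meeting A: 585-645 (in minutes from midnight)
Meeting B: 690-780
Overlap start = max(585, 690) = 690
Overlap end = min(645, 780) = 645
Overlap = max(0, 645 - 690) = 0 min

0 minutes


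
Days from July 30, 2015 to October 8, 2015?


70 days

From July 30, 2015 to October 8, 2015
Rest of July 2015: 31 - 30 = 1
Full months: August 31, September 30
Days into October 2015: 8
Total = 1 + 31 + 30 + 8 = 70 days


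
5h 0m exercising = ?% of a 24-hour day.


20.8%

Time: 300 minutes
Day: 1440 minutes
Percentage = (300/1440) × 100 ≈ 20.8%


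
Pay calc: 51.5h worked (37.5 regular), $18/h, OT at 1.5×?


$1053.00

Regular: 37.5h × $18 = $675.00
Overtime: 51.5 - 37.5 = 14.0h
OT pay: 14.0h × $18 × 1.5 = $378.00
Total = $675.00 + $378.00 = $1053.00


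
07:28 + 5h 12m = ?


12:40

Start: 448 minutes from midnight
Add: 312 minutes
Total: 760 minutes
Hours: 760 ÷ 60 = 12 remainder 40


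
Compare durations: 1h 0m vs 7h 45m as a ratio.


Duration 1: 60 minutes
Duration 2: 465 minutes
Ratio = 60:465
GCD = 15
Simplified = 4:31
As a decimal: 4/31 ≈ 0.13

4:31 (0.13)


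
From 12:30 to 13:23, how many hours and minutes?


0h 53m

End time in minutes: 13×60 + 23 = 803
Start time in minutes: 12×60 + 30 = 750
Difference = 803 - 750 = 53 minutes
= 0 hours 53 minutes


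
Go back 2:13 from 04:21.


Start: 261 minutes from midnight
Subtract: 133 minutes
Remaining: 261 - 133 = 128
Hours: 2, Minutes: 8

02:08


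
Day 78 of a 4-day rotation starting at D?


Shifts: A, B, C, D
Start: D (index 3)
Day 78: (3 + 78 - 1) mod 4
= 80 mod 4
= 0
Index 0 → shift A

Shift A


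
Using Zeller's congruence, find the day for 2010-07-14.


Zeller's congruence:
q=14, m=7, k=10, j=20
h = (14 + ⌊13×8/5⌋ + 10 + ⌊10/4⌋ + ⌊20/4⌋ - 2×20) mod 7
= (14 + 20 + 10 + 2 + 5 - 40) mod 7
= 11 mod 7 = 4
h=4 → Wednesday

Wednesday


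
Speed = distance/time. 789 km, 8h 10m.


96.6 km/h

Distance: 789 km
Time: 8h 10m = 490 min = 490/60 = 49/6 hours
Speed = 789 ÷ (49/6) = 789 × 6 / 49 = 4734/49 ≈ 96.6 km/h


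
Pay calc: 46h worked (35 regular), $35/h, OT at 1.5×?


$1802.50

Regular: 35h × $35 = $1225.00
Overtime: 46 - 35 = 11h
OT pay: 11h × $35 × 1.5 = $577.50
Total = $1225.00 + $577.50 = $1802.50


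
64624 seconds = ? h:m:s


Hours: 64624 ÷ 3600 = 17 remainder 3424
Minutes: 3424 ÷ 60 = 57 remainder 4
Seconds: 4

17h 57m 4s


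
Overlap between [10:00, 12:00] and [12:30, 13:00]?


0 minutes

Meeting A: 600-720 (in minutes from midnight)
Meeting B: 750-780
Overlap start = max(600, 750) = 750
Overlap end = min(720, 780) = 720
Overlap = max(0, 720 - 750) = 0 min


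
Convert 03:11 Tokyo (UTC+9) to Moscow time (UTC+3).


21:11 (previous day)

Time difference = UTC+3 - UTC+9 = -6 hours
New hour = (3 -6) mod 24
= -3 mod 24 = 21
Minutes unchanged → 21:11; -3 < 0 → previous day


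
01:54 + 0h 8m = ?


02:02

Start: 114 minutes from midnight
Add: 8 minutes
Total: 122 minutes
Hours: 122 ÷ 60 = 2 remainder 2


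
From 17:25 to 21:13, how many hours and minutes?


3h 48m

End time in minutes: 21×60 + 13 = 1273
Start time in minutes: 17×60 + 25 = 1045
Difference = 1273 - 1045 = 228 minutes
= 3 hours 48 minutes


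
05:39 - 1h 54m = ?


Start: 339 minutes from midnight
Subtract: 114 minutes
Remaining: 339 - 114 = 225
Hours: 3, Minutes: 45

03:45


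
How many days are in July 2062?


31 days

Month: July (month 7)
July has 31 days


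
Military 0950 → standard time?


9:50 AM

Hour: 9
9 < 12 → AM


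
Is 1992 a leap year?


Rules: divisible by 4 AND (not by 100 OR by 400)
1992 ÷ 4 = 498 exactly → divisible by 4
1992 ÷ 100 = 19 remainder 92 → not divisible by 100
Divisible by 4 but not by 100 → leap year

Yes


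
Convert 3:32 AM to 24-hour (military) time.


Input: 3:32 AM
AM hour stays: 3

03:32


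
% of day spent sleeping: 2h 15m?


9.4%

Time: 135 minutes
Day: 1440 minutes
Percentage = (135/1440) × 100 ≈ 9.4%


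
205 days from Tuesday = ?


Start: Tuesday (index 1)
(1 + 205) mod 7
= 206 mod 7
= 3
Index 3 → Thursday

Thursday


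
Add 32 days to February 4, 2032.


Start: February 4, 2032
Add 32 days
February 4 → March 1: 29 - 4 + 1 = 26 days (32 - 26 = 6 left)
March 1 + 6 = March 7, 2032

March 7, 2032


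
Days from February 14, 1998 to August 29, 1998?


196 days

From February 14, 1998 to August 29, 1998
Rest of February 1998: 28 - 14 = 14
Full months: March 31, April 30, May 31, June 30, July 31
Days into August 1998: 29
Total = 14 + 31 + 30 + 31 + 30 + 31 + 29 = 196 days


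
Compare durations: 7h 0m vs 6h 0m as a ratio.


7:6 (1.17)

Duration 1: 420 minutes
Duration 2: 360 minutes
Ratio = 420:360
GCD = 60
Simplified = 7:6
As a decimal: 7/6 ≈ 1.17


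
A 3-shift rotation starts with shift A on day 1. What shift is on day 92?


Shift B

Shifts: A, B, C
Start: A (index 0)
Day 92: (0 + 92 - 1) mod 3
= 91 mod 3
= 1
Index 1 → shift B


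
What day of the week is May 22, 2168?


Zeller's congruence:
q=22, m=5, k=68, j=21
h = (22 + ⌊13×6/5⌋ + 68 + ⌊68/4⌋ + ⌊21/4⌋ - 2×21) mod 7
= (22 + 15 + 68 + 17 + 5 - 42) mod 7
= 85 mod 7 = 1
h=1 → Sunday

Sunday


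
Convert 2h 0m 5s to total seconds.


Hours: 2 × 3600 = 7200
Minutes: 0 × 60 = 0
Seconds: 5
Total = 7200 + 0 + 5 = 7205

7205 seconds


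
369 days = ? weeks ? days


Weeks: 369 ÷ 7 = 52 remainder 5

52 weeks 5 days


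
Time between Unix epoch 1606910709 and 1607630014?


Difference = 1607630014 - 1606910709 = 719305 seconds
In hours: 719305 / 3600 ≈ 199.8
In days: 719305 / 86400 ≈ 8.33

719305 seconds (199.8 hours / 8.33 days)


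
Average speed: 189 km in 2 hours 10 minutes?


87.2 km/h

Distance: 189 km
Time: 2h 10m = 130 min = 130/60 = 13/6 hours
Speed = 189 ÷ (13/6) = 189 × 6 / 13 = 1134/13 ≈ 87.2 km/h


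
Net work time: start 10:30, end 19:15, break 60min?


7h 45m (465 minutes)

Total time = (19×60+15) - (10×60+30)
= 1155 - 630 = 525 min
Minus break: 525 - 60 = 465 min
= 7h 45m


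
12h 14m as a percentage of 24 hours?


0.5097 (50.97%)

Total minutes: 12×60 + 14 = 734
Day = 24×60 = 1440 minutes
Fraction = 734/1440 ≈ 0.5097
As a percentage: 734/1440 × 100 ≈ 50.97%


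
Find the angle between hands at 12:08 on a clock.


44.0°

Hour hand (12 ≡ 0 on the dial): 0×30 + 8×0.5 = 4.0°
Minute hand = 8×6 = 48°
Difference = |4.0 - 48| = 44.0°


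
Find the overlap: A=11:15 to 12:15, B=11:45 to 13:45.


Meeting A: 675-735 (in minutes from midnight)
Meeting B: 705-825
Overlap start = max(675, 705) = 705
Overlap end = min(735, 825) = 735
Overlap = max(0, 735 - 705) = 30 min

30 minutes


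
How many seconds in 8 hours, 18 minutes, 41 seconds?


Hours: 8 × 3600 = 28800
Minutes: 18 × 60 = 1080
Seconds: 41
Total = 28800 + 1080 + 41 = 29921

29921 seconds


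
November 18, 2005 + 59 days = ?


Start: November 18, 2005
Add 59 days
November 18 → December 1: 30 - 18 + 1 = 13 days (59 - 13 = 46 left)
December 1 → January 1: 31 - 1 + 1 = 31 days (46 - 31 = 15 left)
January 1 + 15 = January 16, 2006

January 16, 2006


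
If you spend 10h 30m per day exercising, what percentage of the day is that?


Time: 630 minutes
Day: 1440 minutes
Percentage = (630/1440) × 100 ≈ 43.8%

43.8%


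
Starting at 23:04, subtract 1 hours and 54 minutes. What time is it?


21:10

Start: 1384 minutes from midnight
Subtract: 114 minutes
Remaining: 1384 - 114 = 1270
Hours: 21, Minutes: 10


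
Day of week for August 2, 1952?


Zeller's congruence:
q=2, m=8, k=52, j=19
h = (2 + ⌊13×9/5⌋ + 52 + ⌊52/4⌋ + ⌊19/4⌋ - 2×19) mod 7
= (2 + 23 + 52 + 13 + 4 - 38) mod 7
= 56 mod 7 = 0
h=0 → Saturday

Saturday


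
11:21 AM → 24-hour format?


11:21

Input: 11:21 AM
AM hour stays: 11


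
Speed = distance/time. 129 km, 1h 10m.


Distance: 129 km
Time: 1h 10m = 70 min = 70/60 = 7/6 hours
Speed = 129 ÷ (7/6) = 129 × 6 / 7 = 774/7 ≈ 110.6 km/h

110.6 km/h


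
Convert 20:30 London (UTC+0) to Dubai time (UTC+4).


00:30 (next day)

Time difference = UTC+4 - UTC+0 = +4 hours
New hour = (20 + 4) mod 24
= 24 mod 24 = 0
Minutes unchanged → 00:30; 24 ≥ 24 → next day


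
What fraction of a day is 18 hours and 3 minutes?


0.7521 (75.21%)

Total minutes: 18×60 + 3 = 1083
Day = 24×60 = 1440 minutes
Fraction = 1083/1440 ≈ 0.7521
As a percentage: 1083/1440 × 100 ≈ 75.21%


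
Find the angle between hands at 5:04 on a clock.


128.0°

Hour hand = 5×30 + 4×0.5 = 152.0°
Minute hand = 4×6 = 24°
Difference = |152.0 - 24| = 128.0°


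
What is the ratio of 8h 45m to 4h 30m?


35:18 (1.94)

Duration 1: 525 minutes
Duration 2: 270 minutes
Ratio = 525:270
GCD = 15
Simplified = 35:18
As a decimal: 35/18 ≈ 1.94


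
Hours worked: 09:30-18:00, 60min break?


Total time = (18×60+0) - (9×60+30)
= 1080 - 570 = 510 min
Minus break: 510 - 60 = 450 min
= 7h 30m

7h 30m (450 minutes)


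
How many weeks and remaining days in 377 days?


53 weeks 6 days

Weeks: 377 ÷ 7 = 53 remainder 6


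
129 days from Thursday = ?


Start: Thursday (index 3)
(3 + 129) mod 7
= 132 mod 7
= 6
Index 6 → Sunday

Sunday


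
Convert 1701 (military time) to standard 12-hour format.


Hour: 17
17 - 12 = 5 → PM

5:01 PM


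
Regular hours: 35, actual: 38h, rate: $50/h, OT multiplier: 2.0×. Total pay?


$2050.00

Regular: 35h × $50 = $1750.00
Overtime: 38 - 35 = 3h
OT pay: 3h × $50 × 2.0 = $300.00
Total = $1750.00 + $300.00 = $2050.00


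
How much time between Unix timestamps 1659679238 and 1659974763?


Difference = 1659974763 - 1659679238 = 295525 seconds
In hours: 295525 / 3600 ≈ 82.1
In days: 295525 / 86400 ≈ 3.42

295525 seconds (82.1 hours / 3.42 days)


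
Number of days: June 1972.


Month: June (month 6)
June has 30 days

30 days


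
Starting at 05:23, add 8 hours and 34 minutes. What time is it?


13:57

Start: 323 minutes from midnight
Add: 514 minutes
Total: 837 minutes
Hours: 837 ÷ 60 = 13 remainder 57


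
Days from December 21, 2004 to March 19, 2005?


From December 21, 2004 to March 19, 2005
Rest of December 2004: 31 - 21 = 10
Full months: January 31, February 2005 28
Days into March 2005: 19
Total = 10 + 31 + 28 + 19 = 88 days

88 days


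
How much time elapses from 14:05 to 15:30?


End time in minutes: 15×60 + 30 = 930
Start time in minutes: 14×60 + 5 = 845
Difference = 930 - 845 = 85 minutes
= 1 hours 25 minutes

1h 25m


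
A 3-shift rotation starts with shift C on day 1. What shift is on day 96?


Shift B

Shifts: A, B, C
Start: C (index 2)
Day 96: (2 + 96 - 1) mod 3
= 97 mod 3
= 1
Index 1 → shift B


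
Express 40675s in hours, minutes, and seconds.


11h 17m 55s

Hours: 40675 ÷ 3600 = 11 remainder 1075
Minutes: 1075 ÷ 60 = 17 remainder 55
Seconds: 55


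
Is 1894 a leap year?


Rules: divisible by 4 AND (not by 100 OR by 400)
1894 ÷ 4 = 473 remainder 2 → not divisible by 4
Not divisible by 4 → not a leap year

No


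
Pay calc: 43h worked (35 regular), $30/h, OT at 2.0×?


Regular: 35h × $30 = $1050.00
Overtime: 43 - 35 = 8h
OT pay: 8h × $30 × 2.0 = $480.00
Total = $1050.00 + $480.00 = $1530.00

$1530.00


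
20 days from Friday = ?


Thursday

Start: Friday (index 4)
(4 + 20) mod 7
= 24 mod 7
= 3
Index 3 → Thursday


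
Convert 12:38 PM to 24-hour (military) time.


Input: 12:38 PM
12 PM → 12 (noon)

12:38


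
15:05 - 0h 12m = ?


14:53

Start: 905 minutes from midnight
Subtract: 12 minutes
Remaining: 905 - 12 = 893
Hours: 14, Minutes: 53


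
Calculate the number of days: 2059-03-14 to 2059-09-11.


From March 14, 2059 to September 11, 2059
Rest of March 2059: 31 - 14 = 17
Full months: April 30, May 31, June 30, July 31, August 31
Days into September 2059: 11
Total = 17 + 30 + 31 + 30 + 31 + 31 + 11 = 181 days

181 days


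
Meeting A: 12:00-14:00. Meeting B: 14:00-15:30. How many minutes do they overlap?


Meeting A: 720-840 (in minutes from midnight)
Meeting B: 840-930
Overlap start = max(720, 840) = 840
Overlap end = min(840, 930) = 840
Overlap = max(0, 840 - 840) = 0 min

0 minutes


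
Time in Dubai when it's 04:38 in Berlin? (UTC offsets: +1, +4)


Time difference = UTC+4 - UTC+1 = +3 hours
New hour = (4 + 3) mod 24
= 7 mod 24 = 7
Minutes unchanged → 07:38

07:38


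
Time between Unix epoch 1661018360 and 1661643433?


Difference = 1661643433 - 1661018360 = 625073 seconds
In hours: 625073 / 3600 ≈ 173.6
In days: 625073 / 86400 ≈ 7.23

625073 seconds (173.6 hours / 7.23 days)


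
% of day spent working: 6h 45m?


Time: 405 minutes
Day: 1440 minutes
Percentage = (405/1440) × 100 ≈ 28.1%

28.1%


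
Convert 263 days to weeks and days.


37 weeks 4 days

Weeks: 263 ÷ 7 = 37 remainder 4


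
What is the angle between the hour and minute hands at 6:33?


Hour hand = 6×30 + 33×0.5 = 196.5°
Minute hand = 33×6 = 198°
Difference = |196.5 - 198| = 1.5°

1.5°


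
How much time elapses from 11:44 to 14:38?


2h 54m

End time in minutes: 14×60 + 38 = 878
Start time in minutes: 11×60 + 44 = 704
Difference = 878 - 704 = 174 minutes
= 2 hours 54 minutes


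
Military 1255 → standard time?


Hour: 12
12 → 12 PM (noon)

12:55 PM


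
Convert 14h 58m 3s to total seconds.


53883 seconds

Hours: 14 × 3600 = 50400
Minutes: 58 × 60 = 3480
Seconds: 3
Total = 50400 + 3480 + 3 = 53883


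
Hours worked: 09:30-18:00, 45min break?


7h 45m (465 minutes)

Total time = (18×60+0) - (9×60+30)
= 1080 - 570 = 510 min
Minus break: 510 - 45 = 465 min
= 7h 45m


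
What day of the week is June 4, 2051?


Zeller's congruence:
q=4, m=6, k=51, j=20
h = (4 + ⌊13×7/5⌋ + 51 + ⌊51/4⌋ + ⌊20/4⌋ - 2×20) mod 7
= (4 + 18 + 51 + 12 + 5 - 40) mod 7
= 50 mod 7 = 1
h=1 → Sunday

Sunday


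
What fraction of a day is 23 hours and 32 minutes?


0.9806 (98.06%)

Total minutes: 23×60 + 32 = 1412
Day = 24×60 = 1440 minutes
Fraction = 1412/1440 ≈ 0.9806
As a percentage: 1412/1440 × 100 ≈ 98.06%


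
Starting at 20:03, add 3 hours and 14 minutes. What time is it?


Start: 1203 minutes from midnight
Add: 194 minutes
Total: 1397 minutes
Hours: 1397 ÷ 60 = 23 remainder 17

23:17


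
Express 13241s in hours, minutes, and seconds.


3h 40m 41s

Hours: 13241 ÷ 3600 = 3 remainder 2441
Minutes: 2441 ÷ 60 = 40 remainder 41
Seconds: 41


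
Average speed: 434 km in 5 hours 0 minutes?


86.8 km/h

Distance: 434 km
Time: 5 hours
Speed = 434 / 5 = 86.8 km/h


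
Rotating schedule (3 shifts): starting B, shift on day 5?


Shift C

Shifts: A, B, C
Start: B (index 1)
Day 5: (1 + 5 - 1) mod 3
= 5 mod 3
= 2
Index 2 → shift C


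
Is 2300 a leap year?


Rules: divisible by 4 AND (not by 100 OR by 400)
2300 ÷ 4 = 575 exactly → divisible by 4
2300 ÷ 100 = 23 exactly → divisible by 100
2300 ÷ 400 = 5 remainder 300 → not divisible by 400
Divisible by 100 but not by 400 → not a leap year

No


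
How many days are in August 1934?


31 days

Month: August (month 8)
August has 31 days


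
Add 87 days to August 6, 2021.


November 1, 2021

Start: August 6, 2021
Add 87 days
August 6 → September 1: 31 - 6 + 1 = 26 days (87 - 26 = 61 left)
September 1 → October 1: 30 - 1 + 1 = 30 days (61 - 30 = 31 left)
October 1 → November 1: 31 - 1 + 1 = 31 days (31 - 31 = 0 left)
Land exactly on November 1, 2021


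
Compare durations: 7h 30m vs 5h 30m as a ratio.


15:11 (1.36)

Duration 1: 450 minutes
Duration 2: 330 minutes
Ratio = 450:330
GCD = 30
Simplified = 15:11
As a decimal: 15/11 ≈ 1.36


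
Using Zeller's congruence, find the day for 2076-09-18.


Friday

Zeller's congruence:
q=18, m=9, k=76, j=20
h = (18 + ⌊13×10/5⌋ + 76 + ⌊76/4⌋ + ⌊20/4⌋ - 2×20) mod 7
= (18 + 26 + 76 + 19 + 5 - 40) mod 7
= 104 mod 7 = 6
h=6 → Friday


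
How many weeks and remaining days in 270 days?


38 weeks 4 days

Weeks: 270 ÷ 7 = 38 remainder 4


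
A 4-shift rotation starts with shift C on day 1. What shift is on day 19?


Shifts: A, B, C, D
Start: C (index 2)
Day 19: (2 + 19 - 1) mod 4
= 20 mod 4
= 0
Index 0 → shift A

Shift A


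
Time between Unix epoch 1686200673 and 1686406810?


206137 seconds (57.3 hours / 2.39 days)

Difference = 1686406810 - 1686200673 = 206137 seconds
In hours: 206137 / 3600 ≈ 57.3
In days: 206137 / 86400 ≈ 2.39


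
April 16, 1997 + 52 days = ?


June 7, 1997

Start: April 16, 1997
Add 52 days
April 16 → May 1: 30 - 16 + 1 = 15 days (52 - 15 = 37 left)
May 1 → June 1: 31 - 1 + 1 = 31 days (37 - 31 = 6 left)
June 1 + 6 = June 7, 1997


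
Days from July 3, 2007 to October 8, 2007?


From July 3, 2007 to October 8, 2007
Rest of July 2007: 31 - 3 = 28
Full months: August 31, September 30
Days into October 2007: 8
Total = 28 + 31 + 30 + 8 = 97 days

97 days


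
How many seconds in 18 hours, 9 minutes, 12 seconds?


Hours: 18 × 3600 = 64800
Minutes: 9 × 60 = 540
Seconds: 12
Total = 64800 + 540 + 12 = 65352

65352 seconds


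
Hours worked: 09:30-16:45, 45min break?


Total time = (16×60+45) - (9×60+30)
= 1005 - 570 = 435 min
Minus break: 435 - 45 = 390 min
= 6h 30m

6h 30m (390 minutes)


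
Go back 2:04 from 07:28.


05:24

Start: 448 minutes from midnight
Subtract: 124 minutes
Remaining: 448 - 124 = 324
Hours: 5, Minutes: 24


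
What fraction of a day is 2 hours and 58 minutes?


0.1236 (12.36%)

Total minutes: 2×60 + 58 = 178
Day = 24×60 = 1440 minutes
Fraction = 178/1440 ≈ 0.1236
As a percentage: 178/1440 × 100 ≈ 12.36%


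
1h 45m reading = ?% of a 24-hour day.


Time: 105 minutes
Day: 1440 minutes
Percentage = (105/1440) × 100 ≈ 7.3%

7.3%


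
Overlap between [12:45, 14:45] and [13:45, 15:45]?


60 minutes

Meeting A: 765-885 (in minutes from midnight)
Meeting B: 825-945
Overlap start = max(765, 825) = 825
Overlap end = min(885, 945) = 885
Overlap = max(0, 885 - 825) = 60 min


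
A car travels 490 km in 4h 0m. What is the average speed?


122.5 km/h

Distance: 490 km
Time: 4 hours
Speed = 490 / 4 = 122.5 km/h


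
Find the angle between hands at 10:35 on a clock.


107.5°

Hour hand = 10×30 + 35×0.5 = 317.5°
Minute hand = 35×6 = 210°
Difference = |317.5 - 210| = 107.5°


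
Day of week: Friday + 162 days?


Saturday

Start: Friday (index 4)
(4 + 162) mod 7
= 166 mod 7
= 5
Index 5 → Saturday


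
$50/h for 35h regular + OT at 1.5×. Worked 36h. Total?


Regular: 35h × $50 = $1750.00
Overtime: 36 - 35 = 1h
OT pay: 1h × $50 × 1.5 = $75.00
Total = $1750.00 + $75.00 = $1825.00

$1825.00


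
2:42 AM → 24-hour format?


02:42

Input: 2:42 AM
AM hour stays: 2


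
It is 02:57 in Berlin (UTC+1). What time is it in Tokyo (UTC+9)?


Time difference = UTC+9 - UTC+1 = +8 hours
New hour = (2 + 8) mod 24
= 10 mod 24 = 10
Minutes unchanged → 10:57

10:57


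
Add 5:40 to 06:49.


Start: 409 minutes from midnight
Add: 340 minutes
Total: 749 minutes
Hours: 749 ÷ 60 = 12 remainder 29

12:29


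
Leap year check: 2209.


Rules: divisible by 4 AND (not by 100 OR by 400)
2209 ÷ 4 = 552 remainder 1 → not divisible by 4
Not divisible by 4 → not a leap year

No


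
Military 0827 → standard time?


8:27 AM

Hour: 8
8 < 12 → AM


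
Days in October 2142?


31 days

Month: October (month 10)
October has 31 days


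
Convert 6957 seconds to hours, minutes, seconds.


Hours: 6957 ÷ 3600 = 1 remainder 3357
Minutes: 3357 ÷ 60 = 55 remainder 57
Seconds: 57

1h 55m 57s


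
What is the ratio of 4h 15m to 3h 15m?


17:13 (1.31)

Duration 1: 255 minutes
Duration 2: 195 minutes
Ratio = 255:195
GCD = 15
Simplified = 17:13
As a decimal: 17/13 ≈ 1.31


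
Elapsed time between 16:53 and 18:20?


End time in minutes: 18×60 + 20 = 1100
Start time in minutes: 16×60 + 53 = 1013
Difference = 1100 - 1013 = 87 minutes
= 1 hours 27 minutes

1h 27m


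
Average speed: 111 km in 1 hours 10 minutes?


Distance: 111 km
Time: 1h 10m = 70 min = 70/60 = 7/6 hours
Speed = 111 ÷ (7/6) = 111 × 6 / 7 = 666/7 ≈ 95.1 km/h

95.1 km/h


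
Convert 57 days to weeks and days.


8 weeks 1 days

Weeks: 57 ÷ 7 = 8 remainder 1


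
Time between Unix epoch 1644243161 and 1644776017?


Difference = 1644776017 - 1644243161 = 532856 seconds
In hours: 532856 / 3600 ≈ 148.0
In days: 532856 / 86400 ≈ 6.17

532856 seconds (148.0 hours / 6.17 days)


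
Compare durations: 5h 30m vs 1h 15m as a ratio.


Duration 1: 330 minutes
Duration 2: 75 minutes
Ratio = 330:75
GCD = 15
Simplified = 22:5
As a decimal: 22/5 = 4.40

22:5 (4.40)


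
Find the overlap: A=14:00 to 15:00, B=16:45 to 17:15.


Meeting A: 840-900 (in minutes from midnight)
Meeting B: 1005-1035
Overlap start = max(840, 1005) = 1005
Overlap end = min(900, 1035) = 900
Overlap = max(0, 900 - 1005) = 0 min

0 minutes


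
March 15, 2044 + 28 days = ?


Start: March 15, 2044
Add 28 days
March 15 → April 1: 31 - 15 + 1 = 17 days (28 - 17 = 11 left)
April 1 + 11 = April 12, 2044

April 12, 2044


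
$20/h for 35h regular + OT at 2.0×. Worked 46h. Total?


Regular: 35h × $20 = $700.00
Overtime: 46 - 35 = 11h
OT pay: 11h × $20 × 2.0 = $440.00
Total = $700.00 + $440.00 = $1140.00

$1140.00


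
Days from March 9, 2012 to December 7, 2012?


273 days

From March 9, 2012 to December 7, 2012
Rest of March 2012: 31 - 9 = 22
Full months: April 30, May 31, June 30, July 31, August 31, September 30, October 31, November 30
Days into December 2012: 7
Total = 22 + 30 + 31 + 30 + 31 + 31 + 30 + 31 + 30 + 7 = 273 days


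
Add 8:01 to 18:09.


Start: 1089 minutes from midnight
Add: 481 minutes
Total: 1570 minutes
Hours: 1570 ÷ 60 = 26 remainder 10
26 ≥ 24 → 26 - 24 = 2 (next day)

02:10 (next day)


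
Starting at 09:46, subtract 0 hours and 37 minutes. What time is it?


Start: 586 minutes from midnight
Subtract: 37 minutes
Remaining: 586 - 37 = 549
Hours: 9, Minutes: 9

09:09


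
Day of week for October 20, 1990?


Saturday

Zeller's congruence:
q=20, m=10, k=90, j=19
h = (20 + ⌊13×11/5⌋ + 90 + ⌊90/4⌋ + ⌊19/4⌋ - 2×19) mod 7
= (20 + 28 + 90 + 22 + 4 - 38) mod 7
= 126 mod 7 = 0
h=0 → Saturday


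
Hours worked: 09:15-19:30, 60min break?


9h 15m (555 minutes)

Total time = (19×60+30) - (9×60+15)
= 1170 - 555 = 615 min
Minus break: 615 - 60 = 555 min
= 9h 15m


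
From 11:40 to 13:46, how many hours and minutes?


2h 6m

End time in minutes: 13×60 + 46 = 826
Start time in minutes: 11×60 + 40 = 700
Difference = 826 - 700 = 126 minutes
= 2 hours 6 minutes


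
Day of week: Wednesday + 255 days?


Saturday

Start: Wednesday (index 2)
(2 + 255) mod 7
= 257 mod 7
= 5
Index 5 → Saturday


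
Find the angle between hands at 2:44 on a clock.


Hour hand = 2×30 + 44×0.5 = 82.0°
Minute hand = 44×6 = 264°
Difference = |82.0 - 264| = 182.0°
Since > 180°: 360 - 182.0 = 178.0°

178.0°


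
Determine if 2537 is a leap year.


Rules: divisible by 4 AND (not by 100 OR by 400)
2537 ÷ 4 = 634 remainder 1 → not divisible by 4
Not divisible by 4 → not a leap year

No


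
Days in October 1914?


Month: October (month 10)
October has 31 days

31 days


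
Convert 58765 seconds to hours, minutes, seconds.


Hours: 58765 ÷ 3600 = 16 remainder 1165
Minutes: 1165 ÷ 60 = 19 remainder 25
Seconds: 25

16h 19m 25s


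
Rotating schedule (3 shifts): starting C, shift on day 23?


Shift A

Shifts: A, B, C
Start: C (index 2)
Day 23: (2 + 23 - 1) mod 3
= 24 mod 3
= 0
Index 0 → shift A


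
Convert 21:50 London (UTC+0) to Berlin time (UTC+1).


Time difference = UTC+1 - UTC+0 = +1 hours
New hour = (21 + 1) mod 24
= 22 mod 24 = 22
Minutes unchanged → 22:50

22:50


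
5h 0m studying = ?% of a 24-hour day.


20.8%

Time: 300 minutes
Day: 1440 minutes
Percentage = (300/1440) × 100 ≈ 20.8%


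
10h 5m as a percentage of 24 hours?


Total minutes: 10×60 + 5 = 605
Day = 24×60 = 1440 minutes
Fraction = 605/1440 ≈ 0.4201
As a percentage: 605/1440 × 100 ≈ 42.01%

0.4201 (42.01%)


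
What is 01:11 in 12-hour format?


Hour: 1
1 < 12 → AM

1:11 AM


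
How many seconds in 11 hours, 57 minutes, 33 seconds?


43053 seconds

Hours: 11 × 3600 = 39600
Minutes: 57 × 60 = 3420
Seconds: 33
Total = 39600 + 3420 + 33 = 43053


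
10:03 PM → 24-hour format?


Input: 10:03 PM
PM: 10 + 12 = 22

22:03


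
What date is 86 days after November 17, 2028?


February 11, 2029

Start: November 17, 2028
Add 86 days
November 17 → December 1: 30 - 17 + 1 = 14 days (86 - 14 = 72 left)
December 1 → January 1: 31 - 1 + 1 = 31 days (72 - 31 = 41 left)
January 1 → February 1: 31 - 1 + 1 = 31 days (41 - 31 = 10 left)
February 1 + 10 = February 11, 2029


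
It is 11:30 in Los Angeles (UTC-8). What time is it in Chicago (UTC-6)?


Time difference = UTC-6 - UTC-8 = +2 hours
New hour = (11 + 2) mod 24
= 13 mod 24 = 13
Minutes unchanged → 13:30

13:30


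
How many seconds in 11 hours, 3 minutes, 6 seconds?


Hours: 11 × 3600 = 39600
Minutes: 3 × 60 = 180
Seconds: 6
Total = 39600 + 180 + 6 = 39786

39786 seconds


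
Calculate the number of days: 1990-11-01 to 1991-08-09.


From November 1, 1990 to August 9, 1991
Rest of November 1990: 30 - 1 = 29
Full months: December 31, January 31, February 1991 28, March 31, April 30, May 31, June 30, July 31
Days into August 1991: 9
Total = 29 + 31 + 31 + 28 + 31 + 30 + 31 + 30 + 31 + 9 = 281 days

281 days


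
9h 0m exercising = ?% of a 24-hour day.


Time: 540 minutes
Day: 1440 minutes
Percentage = (540/1440) × 100 = 37.5%

37.5%


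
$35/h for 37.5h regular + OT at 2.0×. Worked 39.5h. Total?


$1452.50

Regular: 37.5h × $35 = $1312.50
Overtime: 39.5 - 37.5 = 2.0h
OT pay: 2.0h × $35 × 2.0 = $140.00
Total = $1312.50 + $140.00 = $1452.50


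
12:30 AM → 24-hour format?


Input: 12:30 AM
12 AM → 00 (midnight)

00:30


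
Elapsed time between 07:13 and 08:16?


End time in minutes: 8×60 + 16 = 496
Start time in minutes: 7×60 + 13 = 433
Difference = 496 - 433 = 63 minutes
= 1 hours 3 minutes

1h 3m


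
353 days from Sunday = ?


Wednesday

Start: Sunday (index 6)
(6 + 353) mod 7
= 359 mod 7
= 2
Index 2 → Wednesday


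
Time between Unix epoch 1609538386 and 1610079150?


Difference = 1610079150 - 1609538386 = 540764 seconds
In hours: 540764 / 3600 ≈ 150.2
In days: 540764 / 86400 ≈ 6.26

540764 seconds (150.2 hours / 6.26 days)


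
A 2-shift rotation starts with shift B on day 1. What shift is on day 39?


Shifts: A, B
Start: B (index 1)
Day 39: (1 + 39 - 1) mod 2
= 39 mod 2
= 1
Index 1 → shift B

Shift B


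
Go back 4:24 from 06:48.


Start: 408 minutes from midnight
Subtract: 264 minutes
Remaining: 408 - 264 = 144
Hours: 2, Minutes: 24

02:24


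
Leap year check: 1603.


Rules: divisible by 4 AND (not by 100 OR by 400)
1603 ÷ 4 = 400 remainder 3 → not divisible by 4
Not divisible by 4 → not a leap year

No


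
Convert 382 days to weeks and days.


54 weeks 4 days

Weeks: 382 ÷ 7 = 54 remainder 4


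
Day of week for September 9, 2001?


Sunday

Zeller's congruence:
q=9, m=9, k=1, j=20
h = (9 + ⌊13×10/5⌋ + 1 + ⌊1/4⌋ + ⌊20/4⌋ - 2×20) mod 7
= (9 + 26 + 1 + 0 + 5 - 40) mod 7
= 1 mod 7 = 1
h=1 → Sunday


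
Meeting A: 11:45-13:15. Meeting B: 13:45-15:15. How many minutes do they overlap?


0 minutes

Meeting A: 705-795 (in minutes from midnight)
Meeting B: 825-915
Overlap start = max(705, 825) = 825
Overlap end = min(795, 915) = 795
Overlap = max(0, 795 - 825) = 0 min


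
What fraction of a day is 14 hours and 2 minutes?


Total minutes: 14×60 + 2 = 842
Day = 24×60 = 1440 minutes
Fraction = 842/1440 ≈ 0.5847
As a percentage: 842/1440 × 100 ≈ 58.47%

0.5847 (58.47%)


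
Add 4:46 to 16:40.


Start: 1000 minutes from midnight
Add: 286 minutes
Total: 1286 minutes
Hours: 1286 ÷ 60 = 21 remainder 26

21:26


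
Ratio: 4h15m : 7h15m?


17:29 (0.59)

Duration 1: 255 minutes
Duration 2: 435 minutes
Ratio = 255:435
GCD = 15
Simplified = 17:29
As a decimal: 17/29 ≈ 0.59


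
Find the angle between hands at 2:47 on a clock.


161.5°

Hour hand = 2×30 + 47×0.5 = 83.5°
Minute hand = 47×6 = 282°
Difference = |83.5 - 282| = 198.5°
Since > 180°: 360 - 198.5 = 161.5°


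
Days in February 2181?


Month: February (month 2)
February: 28 or 29 (leap year)
2181 leap year? No

28 days


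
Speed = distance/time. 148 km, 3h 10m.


Distance: 148 km
Time: 3h 10m = 190 min = 190/60 = 19/6 hours
Speed = 148 ÷ (19/6) = 148 × 6 / 19 = 888/19 ≈ 46.7 km/h

46.7 km/h


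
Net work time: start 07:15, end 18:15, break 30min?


Total time = (18×60+15) - (7×60+15)
= 1095 - 435 = 660 min
Minus break: 660 - 30 = 630 min
= 10h 30m

10h 30m (630 minutes)


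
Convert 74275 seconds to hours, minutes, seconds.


Hours: 74275 ÷ 3600 = 20 remainder 2275
Minutes: 2275 ÷ 60 = 37 remainder 55
Seconds: 55

20h 37m 55s


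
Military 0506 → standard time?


Hour: 5
5 < 12 → AM

5:06 AM


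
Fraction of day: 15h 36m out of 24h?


0.6500 (65.00%)

Total minutes: 15×60 + 36 = 936
Day = 24×60 = 1440 minutes
Fraction = 936/1440 = 0.6500
As a percentage: 936/1440 × 100 = 65.00%


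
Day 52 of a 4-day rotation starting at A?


Shifts: A, B, C, D
Start: A (index 0)
Day 52: (0 + 52 - 1) mod 4
= 51 mod 4
= 3
Index 3 → shift D

Shift D


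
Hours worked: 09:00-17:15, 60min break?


Total time = (17×60+15) - (9×60+0)
= 1035 - 540 = 495 min
Minus break: 495 - 60 = 435 min
= 7h 15m

7h 15m (435 minutes)


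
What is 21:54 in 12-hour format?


9:54 PM

Hour: 21
21 - 12 = 9 → PM


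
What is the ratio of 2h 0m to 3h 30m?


4:7 (0.57)

Duration 1: 120 minutes
Duration 2: 210 minutes
Ratio = 120:210
GCD = 30
Simplified = 4:7
As a decimal: 4/7 ≈ 0.57


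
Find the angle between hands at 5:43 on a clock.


Hour hand = 5×30 + 43×0.5 = 171.5°
Minute hand = 43×6 = 258°
Difference = |171.5 - 258| = 86.5°

86.5°


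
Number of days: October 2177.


31 days

Month: October (month 10)
October has 31 days


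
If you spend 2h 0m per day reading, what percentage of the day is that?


Time: 120 minutes
Day: 1440 minutes
Percentage = (120/1440) × 100 ≈ 8.3%

8.3%


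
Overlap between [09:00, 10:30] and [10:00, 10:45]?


Meeting A: 540-630 (in minutes from midnight)
Meeting B: 600-645
Overlap start = max(540, 600) = 600
Overlap end = min(630, 645) = 630
Overlap = max(0, 630 - 600) = 30 min

30 minutes


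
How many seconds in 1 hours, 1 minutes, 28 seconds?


Hours: 1 × 3600 = 3600
Minutes: 1 × 60 = 60
Seconds: 28
Total = 3600 + 60 + 28 = 3688

3688 seconds


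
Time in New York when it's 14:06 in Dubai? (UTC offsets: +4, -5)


05:06

Time difference = UTC-5 - UTC+4 = -9 hours
New hour = (14 -9) mod 24
= 5 mod 24 = 5
Minutes unchanged → 05:06


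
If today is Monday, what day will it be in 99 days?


Start: Monday (index 0)
(0 + 99) mod 7
= 99 mod 7
= 1
Index 1 → Tuesday

Tuesday


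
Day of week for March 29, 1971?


Monday

Zeller's congruence:
q=29, m=3, k=71, j=19
h = (29 + ⌊13×4/5⌋ + 71 + ⌊71/4⌋ + ⌊19/4⌋ - 2×19) mod 7
= (29 + 10 + 71 + 17 + 4 - 38) mod 7
= 93 mod 7 = 2
h=2 → Monday


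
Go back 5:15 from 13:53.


08:38

Start: 833 minutes from midnight
Subtract: 315 minutes
Remaining: 833 - 315 = 518
Hours: 8, Minutes: 38


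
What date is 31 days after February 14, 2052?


Start: February 14, 2052
Add 31 days
February 14 → March 1: 29 - 14 + 1 = 16 days (31 - 16 = 15 left)
March 1 + 15 = March 16, 2052

March 16, 2052


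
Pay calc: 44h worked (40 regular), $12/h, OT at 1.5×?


Regular: 40h × $12 = $480.00
Overtime: 44 - 40 = 4h
OT pay: 4h × $12 × 1.5 = $72.00
Total = $480.00 + $72.00 = $552.00

$552.00


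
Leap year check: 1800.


Rules: divisible by 4 AND (not by 100 OR by 400)
1800 ÷ 4 = 450 exactly → divisible by 4
1800 ÷ 100 = 18 exactly → divisible by 100
1800 ÷ 400 = 4 remainder 200 → not divisible by 400
Divisible by 100 but not by 400 → not a leap year

No


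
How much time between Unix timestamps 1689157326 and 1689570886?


Difference = 1689570886 - 1689157326 = 413560 seconds
In hours: 413560 / 3600 ≈ 114.9
In days: 413560 / 86400 ≈ 4.79

413560 seconds (114.9 hours / 4.79 days)


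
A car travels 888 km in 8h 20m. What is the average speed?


106.6 km/h

Distance: 888 km
Time: 8h 20m = 500 min = 500/60 = 25/3 hours
Speed = 888 ÷ (25/3) = 888 × 3 / 25 = 2664/25 ≈ 106.6 km/h


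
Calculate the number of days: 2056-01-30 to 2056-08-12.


From January 30, 2056 to August 12, 2056
Rest of January 2056: 31 - 30 = 1
Full months: February 2056 29, March 31, April 30, May 31, June 30, July 31
Days into August 2056: 12
Total = 1 + 29 + 31 + 30 + 31 + 30 + 31 + 12 = 195 days

195 days


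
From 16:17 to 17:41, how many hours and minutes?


End time in minutes: 17×60 + 41 = 1061
Start time in minutes: 16×60 + 17 = 977
Difference = 1061 - 977 = 84 minutes
= 1 hours 24 minutes

1h 24m


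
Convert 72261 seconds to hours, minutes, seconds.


Hours: 72261 ÷ 3600 = 20 remainder 261
Minutes: 261 ÷ 60 = 4 remainder 21
Seconds: 21

20h 4m 21s


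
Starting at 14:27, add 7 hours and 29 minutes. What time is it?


Start: 867 minutes from midnight
Add: 449 minutes
Total: 1316 minutes
Hours: 1316 ÷ 60 = 21 remainder 56

21:56


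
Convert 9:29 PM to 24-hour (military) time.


Input: 9:29 PM
PM: 9 + 12 = 21

21:29


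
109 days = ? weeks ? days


15 weeks 4 days

Weeks: 109 ÷ 7 = 15 remainder 4


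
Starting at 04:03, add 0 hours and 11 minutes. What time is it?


Start: 243 minutes from midnight
Add: 11 minutes
Total: 254 minutes
Hours: 254 ÷ 60 = 4 remainder 14

04:14


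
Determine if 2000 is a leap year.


Rules: divisible by 4 AND (not by 100 OR by 400)
2000 ÷ 4 = 500 exactly → divisible by 4
2000 ÷ 100 = 20 exactly → divisible by 100
2000 ÷ 400 = 5 exactly → divisible by 400
Divisible by 400 → leap year

Yes


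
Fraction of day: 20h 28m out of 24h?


Total minutes: 20×60 + 28 = 1228
Day = 24×60 = 1440 minutes
Fraction = 1228/1440 ≈ 0.8528
As a percentage: 1228/1440 × 100 ≈ 85.28%

0.8528 (85.28%)


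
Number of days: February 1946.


Month: February (month 2)
February: 28 or 29 (leap year)
1946 leap year? No

28 days


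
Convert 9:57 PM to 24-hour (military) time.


Input: 9:57 PM
PM: 9 + 12 = 21

21:57


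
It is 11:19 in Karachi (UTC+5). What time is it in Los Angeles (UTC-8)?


22:19 (previous day)

Time difference = UTC-8 - UTC+5 = -13 hours
New hour = (11 -13) mod 24
= -2 mod 24 = 22
Minutes unchanged → 22:19; -2 < 0 → previous day


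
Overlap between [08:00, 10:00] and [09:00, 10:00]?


Meeting A: 480-600 (in minutes from midnight)
Meeting B: 540-600
Overlap start = max(480, 540) = 540
Overlap end = min(600, 600) = 600
Overlap = max(0, 600 - 540) = 60 min

60 minutes


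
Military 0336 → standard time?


3:36 AM

Hour: 3
3 < 12 → AM


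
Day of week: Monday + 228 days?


Friday

Start: Monday (index 0)
(0 + 228) mod 7
= 228 mod 7
= 4
Index 4 → Friday


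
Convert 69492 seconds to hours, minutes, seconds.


19h 18m 12s

Hours: 69492 ÷ 3600 = 19 remainder 1092
Minutes: 1092 ÷ 60 = 18 remainder 12
Seconds: 12


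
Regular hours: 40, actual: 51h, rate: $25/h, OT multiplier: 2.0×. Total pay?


Regular: 40h × $25 = $1000.00
Overtime: 51 - 40 = 11h
OT pay: 11h × $25 × 2.0 = $550.00
Total = $1000.00 + $550.00 = $1550.00

$1550.00


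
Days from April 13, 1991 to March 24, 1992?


From April 13, 1991 to March 24, 1992
Rest of April 1991: 30 - 13 = 17
Full months: May 31, June 30, July 31, August 31, September 30, October 31, November 30, December 31, January 31, February 1992 29
Days into March 1992: 24
Total = 17 + 31 + 30 + 31 + 31 + 30 + 31 + 30 + 31 + 31 + 29 + 24 = 346 days

346 days


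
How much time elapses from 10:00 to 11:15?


1h 15m

End time in minutes: 11×60 + 15 = 675
Start time in minutes: 10×60 + 0 = 600
Difference = 675 - 600 = 75 minutes
= 1 hours 15 minutes


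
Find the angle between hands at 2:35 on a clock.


132.5°

Hour hand = 2×30 + 35×0.5 = 77.5°
Minute hand = 35×6 = 210°
Difference = |77.5 - 210| = 132.5°
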